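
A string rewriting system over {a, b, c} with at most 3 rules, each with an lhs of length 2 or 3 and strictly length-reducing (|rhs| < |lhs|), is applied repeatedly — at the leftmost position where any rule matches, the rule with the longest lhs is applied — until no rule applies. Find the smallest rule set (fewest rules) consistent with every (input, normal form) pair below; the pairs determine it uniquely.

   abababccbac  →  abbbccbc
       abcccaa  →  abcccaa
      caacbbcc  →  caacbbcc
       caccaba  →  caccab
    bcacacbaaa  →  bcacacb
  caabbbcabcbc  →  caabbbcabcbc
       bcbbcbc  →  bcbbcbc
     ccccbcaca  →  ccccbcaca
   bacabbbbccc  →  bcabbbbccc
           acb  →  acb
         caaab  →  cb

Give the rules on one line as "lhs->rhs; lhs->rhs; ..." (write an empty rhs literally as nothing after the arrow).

  | abababccbac => abbabccbac => abbbccbac => abbbccbc
  | abcccaa
  | caacbbcc
  | caccaba => caccab

aaa->; ba->b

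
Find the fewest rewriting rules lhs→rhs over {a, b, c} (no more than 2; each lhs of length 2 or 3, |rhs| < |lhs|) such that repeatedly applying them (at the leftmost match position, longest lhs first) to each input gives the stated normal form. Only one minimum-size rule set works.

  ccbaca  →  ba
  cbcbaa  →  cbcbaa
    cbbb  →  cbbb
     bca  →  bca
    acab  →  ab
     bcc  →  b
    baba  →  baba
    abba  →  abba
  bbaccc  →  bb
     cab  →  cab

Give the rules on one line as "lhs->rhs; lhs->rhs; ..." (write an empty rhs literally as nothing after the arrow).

  | ccbaca => baca => ba
  | cbcbaa
  | cbbb
  | bca

ac->; cc->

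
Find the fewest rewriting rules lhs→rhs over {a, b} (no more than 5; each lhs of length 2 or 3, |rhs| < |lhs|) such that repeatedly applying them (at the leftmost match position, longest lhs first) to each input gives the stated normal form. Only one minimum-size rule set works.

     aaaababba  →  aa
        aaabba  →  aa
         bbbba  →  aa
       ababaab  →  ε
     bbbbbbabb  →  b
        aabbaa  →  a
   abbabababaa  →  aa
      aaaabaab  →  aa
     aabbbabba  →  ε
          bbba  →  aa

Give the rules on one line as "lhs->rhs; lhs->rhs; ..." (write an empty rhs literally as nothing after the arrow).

aab->; ab->a; ba->; bb->a

  | aaaababba => aaabba => aba => aa
  | aaabba => aba => aa
  | bbbba => abba => aba => aa
  | ababaab => aabaab => aab => ε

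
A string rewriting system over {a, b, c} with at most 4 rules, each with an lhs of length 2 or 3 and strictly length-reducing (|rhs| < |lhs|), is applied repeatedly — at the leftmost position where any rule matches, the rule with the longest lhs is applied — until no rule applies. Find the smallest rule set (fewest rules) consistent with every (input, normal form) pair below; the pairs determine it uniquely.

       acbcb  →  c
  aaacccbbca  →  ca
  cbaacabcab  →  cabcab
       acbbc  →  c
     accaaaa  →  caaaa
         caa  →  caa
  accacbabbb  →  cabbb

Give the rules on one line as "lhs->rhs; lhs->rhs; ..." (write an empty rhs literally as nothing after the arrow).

  | acbcb => cbcb => ccb => cb => c
  | aaacccbbca => aacccbbca => acccbbca => cccbbca => ccbbca => cbbca => cbca => cca => ca
  | cbaacabcab => caacabcab => cacabcab => ccabcab => cabcab
  | acbbc => cbbc => cbc => cc => c

ac->c; cb->c; cc->c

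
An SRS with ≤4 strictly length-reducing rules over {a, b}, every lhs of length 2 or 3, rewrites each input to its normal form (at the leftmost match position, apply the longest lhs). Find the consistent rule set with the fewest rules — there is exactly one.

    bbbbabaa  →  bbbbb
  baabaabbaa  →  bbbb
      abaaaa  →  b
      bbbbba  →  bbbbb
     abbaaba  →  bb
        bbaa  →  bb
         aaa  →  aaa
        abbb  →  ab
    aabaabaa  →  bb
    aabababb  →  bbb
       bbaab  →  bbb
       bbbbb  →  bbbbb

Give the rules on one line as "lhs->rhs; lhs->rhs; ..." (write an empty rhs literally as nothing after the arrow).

aba->b; abb->ab; ba->b

  | bbbbabaa => bbbbbaa => bbbbba => bbbbb
  | baabaabbaa => babaabbaa => bbaabbaa => bbabbaa => bbbbaa => bbbba => bbbb
  | abaaaa => baaa => baa => ba => b
  | bbbbba => bbbbb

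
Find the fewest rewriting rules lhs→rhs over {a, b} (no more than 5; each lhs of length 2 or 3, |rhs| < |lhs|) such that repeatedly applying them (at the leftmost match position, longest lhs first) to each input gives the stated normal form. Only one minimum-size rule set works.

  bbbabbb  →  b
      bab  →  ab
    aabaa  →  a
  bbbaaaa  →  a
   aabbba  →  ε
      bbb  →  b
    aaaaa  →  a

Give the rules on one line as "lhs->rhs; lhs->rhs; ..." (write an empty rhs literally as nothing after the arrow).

  | bbbabbb => bbabbb => bbb => bb => b
  | bab => ab
  | aabaa => bbaa => a
  | bbbaaaa => bbaaaa => aaa => ba => a

aa->b; ba->a; bb->b; bba->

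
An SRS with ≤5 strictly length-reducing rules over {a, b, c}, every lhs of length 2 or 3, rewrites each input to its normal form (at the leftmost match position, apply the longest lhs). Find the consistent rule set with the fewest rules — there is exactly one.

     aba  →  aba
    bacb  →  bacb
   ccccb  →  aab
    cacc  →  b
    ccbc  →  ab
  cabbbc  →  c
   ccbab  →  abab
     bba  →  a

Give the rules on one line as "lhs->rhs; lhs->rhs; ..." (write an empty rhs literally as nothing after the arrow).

  | aba
  | bacb
  | ccccb => accb => aab
  | cacc => bcc => bc => b

bb->; bc->b; ca->b; cc->a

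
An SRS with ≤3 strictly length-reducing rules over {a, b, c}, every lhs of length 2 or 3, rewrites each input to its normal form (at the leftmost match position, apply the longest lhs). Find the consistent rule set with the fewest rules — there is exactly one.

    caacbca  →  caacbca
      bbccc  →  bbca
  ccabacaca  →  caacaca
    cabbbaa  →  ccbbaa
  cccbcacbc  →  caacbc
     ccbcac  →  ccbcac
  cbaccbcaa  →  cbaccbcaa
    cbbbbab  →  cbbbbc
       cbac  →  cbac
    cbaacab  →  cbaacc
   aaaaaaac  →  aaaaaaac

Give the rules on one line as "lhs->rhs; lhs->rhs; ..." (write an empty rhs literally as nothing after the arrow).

ab->c; ccc->ca

  | caacbca
  | bbccc => bbca
  | ccabacaca => cccacaca => caacaca
  | cabbbaa => ccbbaa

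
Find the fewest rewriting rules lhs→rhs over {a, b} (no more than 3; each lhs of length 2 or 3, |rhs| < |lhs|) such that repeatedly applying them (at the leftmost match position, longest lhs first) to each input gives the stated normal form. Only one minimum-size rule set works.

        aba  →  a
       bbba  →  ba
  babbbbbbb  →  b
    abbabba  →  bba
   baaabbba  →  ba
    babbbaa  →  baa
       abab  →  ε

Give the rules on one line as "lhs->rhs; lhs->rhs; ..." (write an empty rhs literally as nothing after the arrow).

ab->; bbb->b

  | aba => a
  | bbba => ba
  | babbbbbbb => bbbbbbb => bbbbb => bbb => b
  | abbabba => babba => bba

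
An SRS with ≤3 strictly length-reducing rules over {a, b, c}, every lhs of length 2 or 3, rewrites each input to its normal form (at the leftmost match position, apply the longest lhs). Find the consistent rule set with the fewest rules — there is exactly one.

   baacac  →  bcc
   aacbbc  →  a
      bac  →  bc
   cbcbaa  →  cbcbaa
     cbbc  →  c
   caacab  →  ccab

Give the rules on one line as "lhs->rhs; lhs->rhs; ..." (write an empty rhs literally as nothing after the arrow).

ac->c; acb->b; bbc->

  | baacac => bacac => bcac => bcc
  | aacbbc => abbc => a
  | bac => bc
  | cbcbaa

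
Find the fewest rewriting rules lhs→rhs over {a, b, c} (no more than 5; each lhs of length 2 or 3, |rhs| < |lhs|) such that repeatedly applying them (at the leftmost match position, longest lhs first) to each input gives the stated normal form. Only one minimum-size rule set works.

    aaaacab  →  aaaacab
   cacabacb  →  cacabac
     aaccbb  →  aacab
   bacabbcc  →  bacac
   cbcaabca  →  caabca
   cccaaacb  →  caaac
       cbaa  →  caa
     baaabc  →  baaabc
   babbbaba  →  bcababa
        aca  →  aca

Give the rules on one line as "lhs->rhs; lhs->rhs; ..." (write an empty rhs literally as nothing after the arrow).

abb->ca; cb->c; cc->c; ccb->ca

  | aaaacab
  | cacabacb => cacabac
  | aaccbb => aacab
  | bacabbcc => baccacc => bacacc => bacac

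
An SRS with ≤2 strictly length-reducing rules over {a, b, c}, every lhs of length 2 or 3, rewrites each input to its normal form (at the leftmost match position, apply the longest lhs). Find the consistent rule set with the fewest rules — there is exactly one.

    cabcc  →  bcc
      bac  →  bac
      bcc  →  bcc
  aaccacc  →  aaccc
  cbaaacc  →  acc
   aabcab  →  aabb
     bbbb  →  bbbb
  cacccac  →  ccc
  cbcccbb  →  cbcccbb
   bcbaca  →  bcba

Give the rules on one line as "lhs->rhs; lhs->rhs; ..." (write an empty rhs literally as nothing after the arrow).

baa->a; ca->

  | cabcc => bcc
  | bac
  | bcc
  | aaccacc => aaccc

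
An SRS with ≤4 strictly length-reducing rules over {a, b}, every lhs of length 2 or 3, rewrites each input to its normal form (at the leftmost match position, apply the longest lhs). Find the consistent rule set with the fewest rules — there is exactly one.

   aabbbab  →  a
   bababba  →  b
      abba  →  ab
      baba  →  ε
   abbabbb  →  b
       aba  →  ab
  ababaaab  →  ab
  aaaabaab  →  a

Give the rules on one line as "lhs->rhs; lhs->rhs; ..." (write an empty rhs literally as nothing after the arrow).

aa->; ba->b; bab->a; bb->b

  | aabbbab => bbbab => bbab => bab => a
  | bababba => aabba => bba => ba => b
  | abba => aba => ab
  | baba => aa => ε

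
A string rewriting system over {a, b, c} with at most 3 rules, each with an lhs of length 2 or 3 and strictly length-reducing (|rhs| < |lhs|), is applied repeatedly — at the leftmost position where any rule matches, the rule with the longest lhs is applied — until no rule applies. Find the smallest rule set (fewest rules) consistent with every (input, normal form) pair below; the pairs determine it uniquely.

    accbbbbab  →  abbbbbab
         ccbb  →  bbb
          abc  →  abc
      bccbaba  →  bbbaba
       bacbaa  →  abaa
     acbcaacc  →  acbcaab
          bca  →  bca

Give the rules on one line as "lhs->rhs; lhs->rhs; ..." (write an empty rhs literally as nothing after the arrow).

bac->a; cc->b

  | accbbbbab => abbbbbab
  | ccbb => bbb
  | abc
  | bccbaba => bbbaba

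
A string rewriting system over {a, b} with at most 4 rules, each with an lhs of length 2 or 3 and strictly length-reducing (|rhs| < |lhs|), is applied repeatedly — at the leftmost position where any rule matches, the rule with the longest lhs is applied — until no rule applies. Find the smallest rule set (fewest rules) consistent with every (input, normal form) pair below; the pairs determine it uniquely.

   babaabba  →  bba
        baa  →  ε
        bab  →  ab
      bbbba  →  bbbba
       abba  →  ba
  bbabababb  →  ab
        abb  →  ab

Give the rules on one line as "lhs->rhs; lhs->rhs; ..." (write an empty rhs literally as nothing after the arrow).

  | babaabba => abaabba => baabba => bba
  | baa => ε
  | bab => ab
  | bbbba

aba->ba; abb->ab; baa->; bab->ab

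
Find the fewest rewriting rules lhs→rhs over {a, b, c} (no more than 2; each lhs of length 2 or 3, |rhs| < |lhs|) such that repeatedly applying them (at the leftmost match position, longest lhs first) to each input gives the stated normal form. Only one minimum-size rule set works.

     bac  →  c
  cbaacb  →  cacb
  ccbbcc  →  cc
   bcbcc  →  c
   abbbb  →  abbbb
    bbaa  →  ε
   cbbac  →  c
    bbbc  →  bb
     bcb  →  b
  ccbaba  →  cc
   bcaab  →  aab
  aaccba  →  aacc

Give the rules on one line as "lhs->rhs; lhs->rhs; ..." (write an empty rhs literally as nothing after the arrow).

  | bac => c
  | cbaacb => cacb
  | ccbbcc => ccbc => cc
  | bcbcc => bcc => c

ba->; bc->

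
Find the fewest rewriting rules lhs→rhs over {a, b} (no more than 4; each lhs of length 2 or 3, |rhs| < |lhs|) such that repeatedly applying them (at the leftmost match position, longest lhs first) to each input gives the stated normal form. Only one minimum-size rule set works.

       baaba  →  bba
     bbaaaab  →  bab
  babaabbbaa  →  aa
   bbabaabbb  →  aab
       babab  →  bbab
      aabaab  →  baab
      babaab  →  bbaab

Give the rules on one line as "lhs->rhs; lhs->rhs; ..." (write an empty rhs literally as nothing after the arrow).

aaa->bb; aba->ba; bbb->aa

  | baaba => baba => bba
  | bbaaaab => bbbbab => aabab => abab => bab
  | babaabbbaa => bbaabbbaa => bbaaaaaa => bbbbaaa => aabaaa => abaaa => baaa => bbb => aa
  | bbabaabbb => bbbaabbb => aaaabbb => bbabbb => bbaaa => bbbb => aab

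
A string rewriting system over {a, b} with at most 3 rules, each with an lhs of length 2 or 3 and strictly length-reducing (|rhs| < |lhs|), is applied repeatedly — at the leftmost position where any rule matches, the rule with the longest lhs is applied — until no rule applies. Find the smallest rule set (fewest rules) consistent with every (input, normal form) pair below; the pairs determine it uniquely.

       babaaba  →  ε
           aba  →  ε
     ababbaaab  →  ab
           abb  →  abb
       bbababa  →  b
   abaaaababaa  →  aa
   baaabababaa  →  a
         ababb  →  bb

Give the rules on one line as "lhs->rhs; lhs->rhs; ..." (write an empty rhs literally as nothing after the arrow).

  | babaaba => baaba => aba => ε
  | aba => ε
  | ababbaaab => bbaaab => baab => ab
  | abb

aba->; ba->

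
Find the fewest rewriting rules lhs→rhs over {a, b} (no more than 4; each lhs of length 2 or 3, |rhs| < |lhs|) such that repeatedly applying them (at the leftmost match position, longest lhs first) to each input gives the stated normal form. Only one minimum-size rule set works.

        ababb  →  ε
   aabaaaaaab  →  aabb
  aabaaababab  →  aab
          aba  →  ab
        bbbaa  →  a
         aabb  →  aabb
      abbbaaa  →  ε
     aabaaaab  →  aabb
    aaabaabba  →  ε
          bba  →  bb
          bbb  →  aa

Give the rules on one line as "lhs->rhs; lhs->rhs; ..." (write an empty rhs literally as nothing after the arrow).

  | ababb => abbb => aaa => ε
  | aabaaaaaab => aabaaaaab => aabaaaab => aabaaab => aabaab => aabab => aabb
  | aabaaababab => aabaababab => aabababab => aabbabab => aabbbab => aaaaab => aab
  | aba => ab

aaa->; ba->b; bbb->aa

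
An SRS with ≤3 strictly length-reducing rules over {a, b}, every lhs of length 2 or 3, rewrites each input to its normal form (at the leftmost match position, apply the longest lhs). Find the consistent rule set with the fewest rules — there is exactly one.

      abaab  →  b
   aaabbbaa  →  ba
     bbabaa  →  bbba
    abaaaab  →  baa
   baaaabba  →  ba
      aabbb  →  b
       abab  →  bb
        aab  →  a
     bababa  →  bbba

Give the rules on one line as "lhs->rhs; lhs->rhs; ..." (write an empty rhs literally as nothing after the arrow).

  | abaab => bab => b
  | aaabbbaa => aabbaa => abaa => ba
  | bbabaa => bbba
  | abaaaab => baaab => baa

ab->; aba->b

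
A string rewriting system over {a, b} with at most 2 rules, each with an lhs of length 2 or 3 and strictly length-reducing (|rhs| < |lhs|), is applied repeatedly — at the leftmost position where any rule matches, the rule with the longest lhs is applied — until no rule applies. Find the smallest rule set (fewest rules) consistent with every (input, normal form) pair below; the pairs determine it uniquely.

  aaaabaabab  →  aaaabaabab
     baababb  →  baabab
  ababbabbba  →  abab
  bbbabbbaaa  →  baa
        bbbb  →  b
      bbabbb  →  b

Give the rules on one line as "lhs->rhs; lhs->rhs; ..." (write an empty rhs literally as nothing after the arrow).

bb->b; bba->b

  | aaaabaabab
  | baababb => baabab
  | ababbabbba => ababbbba => ababbba => ababba => abab
  | bbbabbbaaa => bbabbbaaa => bbbbaaa => bbbaaa => bbaaa => baa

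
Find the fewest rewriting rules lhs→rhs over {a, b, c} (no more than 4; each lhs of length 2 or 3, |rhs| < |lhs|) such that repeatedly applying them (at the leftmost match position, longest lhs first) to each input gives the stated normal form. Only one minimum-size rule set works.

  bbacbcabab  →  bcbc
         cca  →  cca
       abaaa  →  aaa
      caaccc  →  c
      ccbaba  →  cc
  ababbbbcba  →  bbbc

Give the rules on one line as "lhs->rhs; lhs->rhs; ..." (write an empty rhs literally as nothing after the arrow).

ab->; ba->; ccc->bb

  | bbacbcabab => bcbcabab => bcbcab => bcbc
  | cca
  | abaaa => aaa
  | caaccc => caabb => cab => c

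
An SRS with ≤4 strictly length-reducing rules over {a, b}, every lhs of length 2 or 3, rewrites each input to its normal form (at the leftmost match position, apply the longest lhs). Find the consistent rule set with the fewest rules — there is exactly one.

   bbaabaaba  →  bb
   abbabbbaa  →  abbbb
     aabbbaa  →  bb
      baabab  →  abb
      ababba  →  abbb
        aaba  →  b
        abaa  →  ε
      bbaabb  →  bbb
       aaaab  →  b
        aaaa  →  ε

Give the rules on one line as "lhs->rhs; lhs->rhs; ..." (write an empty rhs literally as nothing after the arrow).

  | bbaabaaba => babaaba => bbaaba => baba => bba => bb
  | abbabbbaa => abbbbbaa => abbbba => abbbb
  | aabbbaa => bbbaa => bba => bb
  | baabab => abab => abb

aa->; ba->b; baa->a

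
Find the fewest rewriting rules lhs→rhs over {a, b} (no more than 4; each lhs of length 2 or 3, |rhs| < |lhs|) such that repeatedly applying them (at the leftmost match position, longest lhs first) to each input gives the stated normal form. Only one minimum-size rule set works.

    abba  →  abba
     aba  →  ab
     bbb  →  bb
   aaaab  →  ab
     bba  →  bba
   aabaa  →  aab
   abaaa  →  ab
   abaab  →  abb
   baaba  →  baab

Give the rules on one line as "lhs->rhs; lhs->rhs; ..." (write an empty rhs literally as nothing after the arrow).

  | abba
  | aba => ab
  | bbb => bb
  | aaaab => ab

aaa->; aba->ab; bbb->bb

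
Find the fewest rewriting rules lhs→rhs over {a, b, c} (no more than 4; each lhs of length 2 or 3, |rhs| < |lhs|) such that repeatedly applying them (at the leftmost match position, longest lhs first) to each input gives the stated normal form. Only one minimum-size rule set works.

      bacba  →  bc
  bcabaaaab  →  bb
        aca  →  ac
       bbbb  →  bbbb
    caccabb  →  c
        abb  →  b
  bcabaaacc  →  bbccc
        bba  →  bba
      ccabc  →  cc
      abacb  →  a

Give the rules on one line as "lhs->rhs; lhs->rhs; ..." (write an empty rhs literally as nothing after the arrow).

  | bacba => babc => bc
  | bcabaaaab => bcbaaaab => bbcaaab => bbcaab => bbcab => bbcb => bb
  | aca => ac
  | bbbb

ab->; ca->c; cb->; cba->bc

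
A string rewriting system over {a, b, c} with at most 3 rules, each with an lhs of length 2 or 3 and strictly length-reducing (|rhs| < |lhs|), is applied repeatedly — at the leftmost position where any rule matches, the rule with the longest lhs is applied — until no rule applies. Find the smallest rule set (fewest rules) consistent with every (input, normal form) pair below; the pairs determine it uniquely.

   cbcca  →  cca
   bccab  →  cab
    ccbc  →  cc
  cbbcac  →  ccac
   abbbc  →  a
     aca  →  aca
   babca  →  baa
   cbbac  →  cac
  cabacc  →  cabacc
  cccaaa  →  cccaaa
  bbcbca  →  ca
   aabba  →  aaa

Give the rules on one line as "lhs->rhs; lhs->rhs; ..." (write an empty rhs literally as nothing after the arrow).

  | cbcca => cca
  | bccab => cab
  | ccbc => cc
  | cbbcac => ccac

bb->; bc->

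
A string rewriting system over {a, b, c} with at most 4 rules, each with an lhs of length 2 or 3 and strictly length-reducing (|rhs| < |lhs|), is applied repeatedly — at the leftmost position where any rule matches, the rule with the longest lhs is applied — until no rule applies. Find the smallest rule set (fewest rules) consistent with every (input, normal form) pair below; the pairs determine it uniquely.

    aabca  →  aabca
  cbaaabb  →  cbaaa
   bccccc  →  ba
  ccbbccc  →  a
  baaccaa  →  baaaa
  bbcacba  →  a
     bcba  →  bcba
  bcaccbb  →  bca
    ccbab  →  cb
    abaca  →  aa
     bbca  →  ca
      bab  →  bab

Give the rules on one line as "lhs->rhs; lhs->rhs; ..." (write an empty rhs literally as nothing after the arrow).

aba->c; ac->a; bb->; cc->a

  | aabca
  | cbaaabb => cbaaa
  | bccccc => baccc => bacc => bac => ba
  | ccbbccc => abbccc => accc => acc => ac => a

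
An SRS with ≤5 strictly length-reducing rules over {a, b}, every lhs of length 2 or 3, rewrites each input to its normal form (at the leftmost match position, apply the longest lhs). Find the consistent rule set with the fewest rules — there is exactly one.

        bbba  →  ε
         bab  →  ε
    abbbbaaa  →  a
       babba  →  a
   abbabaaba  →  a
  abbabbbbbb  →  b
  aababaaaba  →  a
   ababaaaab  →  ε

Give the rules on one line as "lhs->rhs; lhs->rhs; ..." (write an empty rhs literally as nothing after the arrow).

aa->b; ba->; bab->ba; bb->

  | bbba => ba => ε
  | bab => ba => ε
  | abbbbaaa => abbaaa => aaaa => baa => a
  | babba => baba => baa => a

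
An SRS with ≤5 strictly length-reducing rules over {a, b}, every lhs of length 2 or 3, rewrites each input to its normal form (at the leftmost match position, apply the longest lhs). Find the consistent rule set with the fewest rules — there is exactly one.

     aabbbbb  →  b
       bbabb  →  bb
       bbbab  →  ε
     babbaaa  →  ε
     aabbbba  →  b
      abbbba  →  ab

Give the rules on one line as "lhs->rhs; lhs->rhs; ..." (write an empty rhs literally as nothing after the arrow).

aa->; ba->; bab->; bbb->b

  | aabbbbb => bbbbb => bbb => b
  | bbabb => bb
  | bbbab => bab => ε
  | babbaaa => baaa => aa => ε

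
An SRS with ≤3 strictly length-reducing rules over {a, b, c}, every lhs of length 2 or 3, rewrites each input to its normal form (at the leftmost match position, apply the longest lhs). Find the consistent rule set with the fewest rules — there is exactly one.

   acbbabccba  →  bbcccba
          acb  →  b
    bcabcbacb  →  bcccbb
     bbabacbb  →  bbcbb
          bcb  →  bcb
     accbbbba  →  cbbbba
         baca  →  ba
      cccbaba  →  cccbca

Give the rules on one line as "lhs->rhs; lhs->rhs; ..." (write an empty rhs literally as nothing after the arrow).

ab->c; ac->

  | acbbabccba => bbabccba => bbcccba
  | acb => b
  | bcabcbacb => bcccbacb => bcccbb
  | bbabacbb => bbcacbb => bbcbb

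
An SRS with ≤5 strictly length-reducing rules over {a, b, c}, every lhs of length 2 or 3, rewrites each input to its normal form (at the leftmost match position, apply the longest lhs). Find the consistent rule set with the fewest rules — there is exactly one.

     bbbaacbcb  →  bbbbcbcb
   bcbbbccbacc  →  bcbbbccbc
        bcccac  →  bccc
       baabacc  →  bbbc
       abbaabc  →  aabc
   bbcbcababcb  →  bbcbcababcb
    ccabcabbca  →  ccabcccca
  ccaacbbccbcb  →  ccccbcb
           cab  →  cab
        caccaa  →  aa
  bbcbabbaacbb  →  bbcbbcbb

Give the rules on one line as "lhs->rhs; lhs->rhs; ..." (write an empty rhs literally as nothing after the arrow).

  | bbbaacbcb => bbbbcbcb
  | bcbbbccbacc => bcbbbccbc
  | bcccac => bccc
  | baabacc => bbbacc => bbbc

abb->cc; ac->; baa->bb; caa->aa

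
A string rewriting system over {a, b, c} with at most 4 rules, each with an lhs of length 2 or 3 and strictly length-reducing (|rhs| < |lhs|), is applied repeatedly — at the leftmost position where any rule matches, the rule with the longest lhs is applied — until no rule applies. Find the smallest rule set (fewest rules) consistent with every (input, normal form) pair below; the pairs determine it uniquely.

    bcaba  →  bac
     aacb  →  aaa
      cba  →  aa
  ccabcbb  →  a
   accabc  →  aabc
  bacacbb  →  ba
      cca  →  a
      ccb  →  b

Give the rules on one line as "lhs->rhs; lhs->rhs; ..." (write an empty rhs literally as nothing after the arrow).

  | bcaba => bbba => bac
  | aacb => aaa
  | cba => aa
  | ccabcbb => cbbcbb => abcbb => abab => cb => a

aba->c; bba->ac; ca->b; cb->a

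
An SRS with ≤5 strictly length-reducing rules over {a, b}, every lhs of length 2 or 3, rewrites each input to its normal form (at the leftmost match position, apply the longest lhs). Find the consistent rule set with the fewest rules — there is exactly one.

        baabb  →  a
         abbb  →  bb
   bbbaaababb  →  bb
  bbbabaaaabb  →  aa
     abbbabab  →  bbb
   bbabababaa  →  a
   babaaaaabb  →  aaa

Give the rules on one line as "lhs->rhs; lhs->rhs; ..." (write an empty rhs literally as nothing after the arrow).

ab->a; aba->bb; abb->b; ba->a

  | baabb => aabb => ab => a
  | abbb => bb
  | bbbaaababb => bbaaababb => baaababb => aaababb => aabbbb => abbb => bb
  | bbbabaaaabb => bbabaaaabb => babaaaabb => abaaaabb => bbaaabb => baaabb => aaabb => aab => aa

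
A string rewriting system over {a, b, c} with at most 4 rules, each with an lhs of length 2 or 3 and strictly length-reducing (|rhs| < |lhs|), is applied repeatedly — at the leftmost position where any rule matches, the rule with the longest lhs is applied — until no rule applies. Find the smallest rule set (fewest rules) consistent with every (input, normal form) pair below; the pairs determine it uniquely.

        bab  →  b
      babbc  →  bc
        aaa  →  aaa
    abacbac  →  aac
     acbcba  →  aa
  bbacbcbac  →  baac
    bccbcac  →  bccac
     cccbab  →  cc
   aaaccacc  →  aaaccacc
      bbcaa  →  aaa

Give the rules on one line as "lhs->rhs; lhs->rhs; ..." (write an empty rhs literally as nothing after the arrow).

  | bab => b
  | babbc => bbc => bc
  | aaa
  | abacbac => acbac => aac

ab->; bb->b; bca->aa; cb->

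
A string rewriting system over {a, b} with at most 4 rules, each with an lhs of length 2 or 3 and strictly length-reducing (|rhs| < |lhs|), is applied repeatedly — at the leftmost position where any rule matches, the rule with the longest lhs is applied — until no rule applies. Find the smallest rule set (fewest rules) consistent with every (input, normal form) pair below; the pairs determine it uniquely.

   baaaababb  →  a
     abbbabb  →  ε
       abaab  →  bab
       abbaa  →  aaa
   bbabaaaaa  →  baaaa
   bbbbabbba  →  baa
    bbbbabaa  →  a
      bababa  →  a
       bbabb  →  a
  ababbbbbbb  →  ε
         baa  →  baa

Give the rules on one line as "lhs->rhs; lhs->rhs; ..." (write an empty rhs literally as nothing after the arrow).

aab->b; aba->b; bb->; bbb->

  | baaaababb => baababb => bbabb => abb => a
  | abbbabb => aabb => bb => ε
  | abaab => bab
  | abbaa => aaa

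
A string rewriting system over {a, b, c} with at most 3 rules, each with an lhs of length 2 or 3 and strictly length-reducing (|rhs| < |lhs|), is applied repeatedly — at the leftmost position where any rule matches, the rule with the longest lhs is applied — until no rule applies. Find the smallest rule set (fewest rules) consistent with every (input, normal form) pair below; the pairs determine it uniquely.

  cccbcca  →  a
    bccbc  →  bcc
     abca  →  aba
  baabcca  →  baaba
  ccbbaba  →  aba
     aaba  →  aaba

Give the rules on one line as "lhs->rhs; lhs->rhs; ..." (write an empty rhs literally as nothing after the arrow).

ca->a; cb->

  | cccbcca => cccca => ccca => cca => ca => a
  | bccbc => bcc
  | abca => aba
  | baabcca => baabca => baaba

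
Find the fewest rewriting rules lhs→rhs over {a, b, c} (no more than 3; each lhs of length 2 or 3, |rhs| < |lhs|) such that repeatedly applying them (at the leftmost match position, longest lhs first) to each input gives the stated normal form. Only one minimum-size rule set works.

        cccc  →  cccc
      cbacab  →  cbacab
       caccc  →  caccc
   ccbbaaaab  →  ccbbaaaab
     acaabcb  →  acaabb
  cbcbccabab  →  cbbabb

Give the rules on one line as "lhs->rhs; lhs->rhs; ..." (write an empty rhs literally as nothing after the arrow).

aba->ab; bc->b

  | cccc
  | cbacab
  | caccc
  | ccbbaaaab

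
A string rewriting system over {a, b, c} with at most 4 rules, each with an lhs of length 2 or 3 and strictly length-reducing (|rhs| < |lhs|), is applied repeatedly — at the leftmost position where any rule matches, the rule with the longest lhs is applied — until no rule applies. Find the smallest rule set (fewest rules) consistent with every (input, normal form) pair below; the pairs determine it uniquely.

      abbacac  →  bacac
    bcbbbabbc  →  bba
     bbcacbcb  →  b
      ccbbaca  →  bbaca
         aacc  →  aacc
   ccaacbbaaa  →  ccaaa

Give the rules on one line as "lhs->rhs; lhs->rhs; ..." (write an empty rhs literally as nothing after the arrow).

  | abbacac => bacac
  | bcbbbabbc => abbbabbc => bbabbc => bbbc => bba
  | bbcacbcb => baacbcb => baabcb => bacb => bab => b
  | ccbbaca => cbbaca => bbaca

ab->; bc->a; cb->b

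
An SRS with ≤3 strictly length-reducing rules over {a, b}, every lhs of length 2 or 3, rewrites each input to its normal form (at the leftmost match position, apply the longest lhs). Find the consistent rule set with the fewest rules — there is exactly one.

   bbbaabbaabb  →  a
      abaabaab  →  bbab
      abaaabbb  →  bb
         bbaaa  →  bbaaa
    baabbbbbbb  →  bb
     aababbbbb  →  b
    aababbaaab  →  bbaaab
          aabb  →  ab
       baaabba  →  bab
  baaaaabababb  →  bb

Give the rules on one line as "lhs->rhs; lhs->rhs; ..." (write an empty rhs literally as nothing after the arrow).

aba->b; abb->b; bbb->a

  | bbbaabbaabb => aaabbaabb => aabaabb => ababb => bbb => a
  | abaabaab => babaab => bbab
  | abaaabbb => baabbb => babb => bb
  | bbaaa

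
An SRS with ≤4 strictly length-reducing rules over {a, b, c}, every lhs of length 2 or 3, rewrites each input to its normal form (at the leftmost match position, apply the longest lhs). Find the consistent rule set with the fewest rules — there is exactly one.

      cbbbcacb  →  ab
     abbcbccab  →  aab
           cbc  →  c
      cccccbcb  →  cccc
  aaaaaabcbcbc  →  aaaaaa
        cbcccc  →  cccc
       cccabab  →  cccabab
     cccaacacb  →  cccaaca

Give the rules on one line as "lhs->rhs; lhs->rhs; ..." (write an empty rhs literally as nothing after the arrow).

bac->a; bc->; cb->

  | cbbbcacb => bbcacb => bacb => ab
  | abbcbccab => abbccab => abcab => aab
  | cbc => c
  | cccccbcb => cccccb => cccc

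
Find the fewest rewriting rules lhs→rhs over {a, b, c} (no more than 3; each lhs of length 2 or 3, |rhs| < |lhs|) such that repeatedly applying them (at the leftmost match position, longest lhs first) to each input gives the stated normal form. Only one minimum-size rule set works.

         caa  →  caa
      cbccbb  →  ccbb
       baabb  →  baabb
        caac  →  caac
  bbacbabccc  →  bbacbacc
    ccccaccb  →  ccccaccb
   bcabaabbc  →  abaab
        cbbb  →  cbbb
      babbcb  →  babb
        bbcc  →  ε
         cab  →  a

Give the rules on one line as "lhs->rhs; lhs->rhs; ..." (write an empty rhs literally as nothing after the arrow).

  | caa
  | cbccbb => ccbb
  | baabb
  | caac

bc->; cab->a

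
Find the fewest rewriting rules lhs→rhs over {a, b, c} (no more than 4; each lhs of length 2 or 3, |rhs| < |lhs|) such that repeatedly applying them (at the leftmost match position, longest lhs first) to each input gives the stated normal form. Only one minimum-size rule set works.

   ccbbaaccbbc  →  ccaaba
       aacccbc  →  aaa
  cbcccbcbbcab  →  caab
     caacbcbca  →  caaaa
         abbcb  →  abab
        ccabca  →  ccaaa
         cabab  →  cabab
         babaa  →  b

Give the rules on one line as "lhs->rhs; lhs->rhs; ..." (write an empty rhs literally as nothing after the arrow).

  | ccbbaaccbbc => ccbcccbbc => ccaccbbc => ccaabbc => ccaaba
  | aacccbc => aaacbc => aabc => aaa
  | cbcccbcbbcab => caccbcbbcab => caabcbbcab => caaabbcab => caaabaab => caaacb => caab
  | caacbcbca => cabcbca => caabca => caaaa

ac->; acc->aa; baa->c; bc->a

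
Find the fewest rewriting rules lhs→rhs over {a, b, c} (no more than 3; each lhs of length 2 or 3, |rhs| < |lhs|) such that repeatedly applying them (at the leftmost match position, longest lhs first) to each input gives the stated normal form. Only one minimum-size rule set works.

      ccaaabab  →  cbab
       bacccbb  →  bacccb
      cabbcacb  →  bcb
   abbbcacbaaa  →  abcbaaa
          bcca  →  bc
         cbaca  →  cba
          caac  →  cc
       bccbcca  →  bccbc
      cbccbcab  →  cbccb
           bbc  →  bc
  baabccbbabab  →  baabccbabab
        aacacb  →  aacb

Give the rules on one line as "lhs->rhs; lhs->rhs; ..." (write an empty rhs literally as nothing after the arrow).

bb->b; ca->; caa->c

  | ccaaabab => ccabab => cbab
  | bacccbb => bacccb
  | cabbcacb => bbcacb => bcacb => bcb
  | abbbcacbaaa => abbcacbaaa => abcacbaaa => abcbaaa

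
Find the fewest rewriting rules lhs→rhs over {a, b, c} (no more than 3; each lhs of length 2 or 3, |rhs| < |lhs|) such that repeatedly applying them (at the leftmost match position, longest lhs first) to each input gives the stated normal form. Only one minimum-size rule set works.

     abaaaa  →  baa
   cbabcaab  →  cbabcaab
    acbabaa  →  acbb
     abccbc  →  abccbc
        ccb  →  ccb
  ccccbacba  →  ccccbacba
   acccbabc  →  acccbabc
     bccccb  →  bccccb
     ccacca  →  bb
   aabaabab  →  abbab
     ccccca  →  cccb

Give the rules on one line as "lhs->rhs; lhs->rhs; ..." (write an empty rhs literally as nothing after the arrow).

aba->cc; cca->b

  | abaaaa => ccaaa => baa
  | cbabcaab
  | acbabaa => acbcca => acbb
  | abccbc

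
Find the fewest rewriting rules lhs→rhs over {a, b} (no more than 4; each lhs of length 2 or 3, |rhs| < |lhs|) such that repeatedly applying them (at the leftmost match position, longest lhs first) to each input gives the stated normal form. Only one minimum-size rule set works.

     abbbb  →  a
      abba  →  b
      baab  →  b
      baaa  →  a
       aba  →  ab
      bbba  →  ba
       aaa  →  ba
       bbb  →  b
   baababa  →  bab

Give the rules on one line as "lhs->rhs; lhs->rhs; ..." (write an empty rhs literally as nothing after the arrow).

  | abbbb => abb => a
  | abba => aa => b
  | baab => bbb => b
  | baaa => bba => a

aa->b; aba->ab; bb->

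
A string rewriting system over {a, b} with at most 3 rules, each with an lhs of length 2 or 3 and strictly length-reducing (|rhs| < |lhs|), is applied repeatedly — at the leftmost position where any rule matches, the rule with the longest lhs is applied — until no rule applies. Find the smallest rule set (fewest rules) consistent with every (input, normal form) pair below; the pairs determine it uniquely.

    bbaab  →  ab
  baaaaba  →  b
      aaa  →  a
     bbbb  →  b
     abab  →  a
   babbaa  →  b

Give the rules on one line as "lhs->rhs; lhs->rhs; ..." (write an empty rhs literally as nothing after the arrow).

  | bbaab => aaab => bab => ab
  | baaaaba => aaaaba => baaba => aaba => bba => aa => b
  | aaa => ba => a
  | bbbb => abb => aa => b

aa->b; ba->a; bb->a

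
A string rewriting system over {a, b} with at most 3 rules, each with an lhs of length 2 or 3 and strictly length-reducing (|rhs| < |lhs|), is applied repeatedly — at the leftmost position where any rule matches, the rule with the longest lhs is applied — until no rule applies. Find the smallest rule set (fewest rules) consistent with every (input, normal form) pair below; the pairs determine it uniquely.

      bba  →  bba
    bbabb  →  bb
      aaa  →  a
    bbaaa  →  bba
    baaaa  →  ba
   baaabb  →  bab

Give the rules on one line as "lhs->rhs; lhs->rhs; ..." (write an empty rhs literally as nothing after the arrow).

aa->a; aab->a; abb->

  | bba
  | bbabb => bb
  | aaa => aa => a
  | bbaaa => bbaa => bba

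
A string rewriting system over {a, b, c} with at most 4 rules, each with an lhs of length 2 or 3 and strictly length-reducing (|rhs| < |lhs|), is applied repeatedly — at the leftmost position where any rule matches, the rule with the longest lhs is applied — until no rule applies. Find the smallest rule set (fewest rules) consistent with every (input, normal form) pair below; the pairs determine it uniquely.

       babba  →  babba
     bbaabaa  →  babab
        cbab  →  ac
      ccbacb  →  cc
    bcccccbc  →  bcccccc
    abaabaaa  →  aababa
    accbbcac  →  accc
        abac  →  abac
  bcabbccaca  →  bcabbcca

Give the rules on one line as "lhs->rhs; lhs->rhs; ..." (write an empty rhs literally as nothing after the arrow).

baa->ab; cac->c; cb->c; cba->ac

  | babba
  | bbaabaa => babbaa => babab
  | cbab => acb => ac
  | ccbacb => caccb => ccb => cc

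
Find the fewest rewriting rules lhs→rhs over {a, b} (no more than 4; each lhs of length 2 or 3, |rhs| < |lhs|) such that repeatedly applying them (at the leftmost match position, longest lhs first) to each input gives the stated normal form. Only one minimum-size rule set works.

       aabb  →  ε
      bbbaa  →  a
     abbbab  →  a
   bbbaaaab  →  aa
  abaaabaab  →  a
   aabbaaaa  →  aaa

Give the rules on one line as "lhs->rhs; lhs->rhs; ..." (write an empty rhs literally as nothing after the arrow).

  | aabb => ab => ε
  | bbbaa => abaa => a
  | abbbab => bbab => aab => a
  | bbbaaaab => abaaaab => aaab => aa

ab->; aba->; bb->a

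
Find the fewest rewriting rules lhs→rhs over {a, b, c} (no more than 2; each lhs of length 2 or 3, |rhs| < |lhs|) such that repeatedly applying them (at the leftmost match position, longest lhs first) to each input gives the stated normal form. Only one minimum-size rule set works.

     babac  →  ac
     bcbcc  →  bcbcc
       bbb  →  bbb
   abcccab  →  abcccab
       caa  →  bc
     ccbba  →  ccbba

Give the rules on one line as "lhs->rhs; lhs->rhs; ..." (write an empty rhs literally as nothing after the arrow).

  | babac => ac
  | bcbcc
  | bbb
  | abcccab

bab->; caa->bc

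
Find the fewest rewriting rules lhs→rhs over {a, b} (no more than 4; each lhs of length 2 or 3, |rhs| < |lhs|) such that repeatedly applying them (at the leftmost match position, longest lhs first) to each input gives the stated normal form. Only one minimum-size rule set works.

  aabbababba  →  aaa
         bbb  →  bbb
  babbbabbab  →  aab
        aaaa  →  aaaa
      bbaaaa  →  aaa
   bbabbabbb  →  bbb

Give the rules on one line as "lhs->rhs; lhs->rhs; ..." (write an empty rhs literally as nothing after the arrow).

aba->aa; bab->aa; bba->

  | aabbababba => aababba => aaabba => aaa
  | bbb
  | babbbabbab => aabbabbab => aabbab => aab
  | aaaa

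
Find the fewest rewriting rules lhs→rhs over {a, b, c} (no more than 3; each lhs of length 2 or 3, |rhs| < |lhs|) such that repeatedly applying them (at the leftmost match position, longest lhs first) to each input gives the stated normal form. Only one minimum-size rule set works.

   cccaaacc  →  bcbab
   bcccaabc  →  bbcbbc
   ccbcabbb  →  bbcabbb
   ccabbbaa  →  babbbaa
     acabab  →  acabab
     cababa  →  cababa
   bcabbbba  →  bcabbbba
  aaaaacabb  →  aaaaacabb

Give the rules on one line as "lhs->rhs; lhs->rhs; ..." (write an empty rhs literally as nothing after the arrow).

caa->cb; cc->b

  | cccaaacc => bcaaacc => bcbacc => bcbab
  | bcccaabc => bbcaabc => bbcbbc
  | ccbcabbb => bbcabbb
  | ccabbbaa => babbbaa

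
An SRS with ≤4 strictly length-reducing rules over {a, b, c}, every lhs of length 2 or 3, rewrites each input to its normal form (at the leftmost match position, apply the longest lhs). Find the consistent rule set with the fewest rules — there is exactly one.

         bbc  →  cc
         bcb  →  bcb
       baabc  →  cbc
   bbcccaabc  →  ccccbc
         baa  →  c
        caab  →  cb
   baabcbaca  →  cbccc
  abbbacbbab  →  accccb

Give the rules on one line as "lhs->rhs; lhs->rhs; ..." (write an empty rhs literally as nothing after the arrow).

ba->c; bb->c; ca->c

  | bbc => cc
  | bcb
  | baabc => cabc => cbc
  | bbcccaabc => ccccaabc => ccccabc => ccccbc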